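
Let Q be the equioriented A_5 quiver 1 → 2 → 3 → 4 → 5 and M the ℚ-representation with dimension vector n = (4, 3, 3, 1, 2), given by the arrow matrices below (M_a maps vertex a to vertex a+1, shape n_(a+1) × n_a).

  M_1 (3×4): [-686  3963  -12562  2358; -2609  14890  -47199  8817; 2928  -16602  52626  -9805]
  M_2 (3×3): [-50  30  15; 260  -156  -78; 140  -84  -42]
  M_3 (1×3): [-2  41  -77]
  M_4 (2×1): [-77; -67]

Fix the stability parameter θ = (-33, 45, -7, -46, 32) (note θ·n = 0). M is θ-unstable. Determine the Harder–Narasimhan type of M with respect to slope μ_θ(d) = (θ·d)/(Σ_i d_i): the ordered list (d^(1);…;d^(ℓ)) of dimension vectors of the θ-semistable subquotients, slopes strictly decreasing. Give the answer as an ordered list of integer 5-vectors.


Via rank(M_{q-1}∘⋯∘M_p): M ≅ I[1,1], I[1,2]^2, I[1,5], I[3,3]^2, I[5,5].
μ_θ-semistable layers: μ^(1)=45; μ^(2)=32; μ^(3)=-8/3; μ^(4)=-7; μ^(5)=-33

((0, 2, 0, 0, 0); (0, 0, 0, 0, 2); (0, 1, 1, 1, 0); (0, 0, 2, 0, 0); (4, 0, 0, 0, 0))


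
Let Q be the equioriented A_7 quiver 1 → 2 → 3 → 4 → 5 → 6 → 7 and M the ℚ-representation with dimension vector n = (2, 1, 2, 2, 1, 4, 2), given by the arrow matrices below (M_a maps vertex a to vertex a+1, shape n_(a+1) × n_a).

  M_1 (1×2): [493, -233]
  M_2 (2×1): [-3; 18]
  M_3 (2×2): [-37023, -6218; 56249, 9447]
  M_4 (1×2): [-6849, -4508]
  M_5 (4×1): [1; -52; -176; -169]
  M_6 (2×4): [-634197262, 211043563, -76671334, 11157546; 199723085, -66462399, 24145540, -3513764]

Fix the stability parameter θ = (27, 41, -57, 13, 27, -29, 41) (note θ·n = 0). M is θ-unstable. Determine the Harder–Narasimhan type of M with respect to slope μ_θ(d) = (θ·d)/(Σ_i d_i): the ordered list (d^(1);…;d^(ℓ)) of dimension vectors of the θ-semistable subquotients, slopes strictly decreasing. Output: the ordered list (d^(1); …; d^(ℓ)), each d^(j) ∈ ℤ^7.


Via rank(M_{q-1}∘⋯∘M_p): M ≅ I[1,1], I[1,7], I[3,4], I[6,6]^2, I[6,7].
μ_θ-semistable layers: μ^(1)=41; μ^(2)=27; μ^(3)=13; μ^(4)=11/3; μ^(5)=-29; μ^(6)=-57

((0, 0, 0, 0, 0, 0, 2); (1, 0, 0, 0, 0, 0, 0); (0, 0, 0, 1, 0, 0, 0); (1, 1, 1, 1, 1, 1, 0); (0, 0, 0, 0, 0, 3, 0); (0, 0, 1, 0, 0, 0, 0))


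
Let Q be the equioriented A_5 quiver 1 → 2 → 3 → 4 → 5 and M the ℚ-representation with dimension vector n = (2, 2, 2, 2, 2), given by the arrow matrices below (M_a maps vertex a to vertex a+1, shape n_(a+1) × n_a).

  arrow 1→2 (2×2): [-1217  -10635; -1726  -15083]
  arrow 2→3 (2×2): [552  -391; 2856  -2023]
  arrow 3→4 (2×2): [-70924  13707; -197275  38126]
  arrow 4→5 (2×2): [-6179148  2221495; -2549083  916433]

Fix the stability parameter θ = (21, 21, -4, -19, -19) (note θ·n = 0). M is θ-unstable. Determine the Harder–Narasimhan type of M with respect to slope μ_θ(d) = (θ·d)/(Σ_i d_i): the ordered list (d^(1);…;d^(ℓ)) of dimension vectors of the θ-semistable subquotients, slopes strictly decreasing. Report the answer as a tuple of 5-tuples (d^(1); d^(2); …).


Interval decomposition of M: I[1,2], I[1,5], I[3,5].
HN type (ℓ=3): μ^(1)=21; μ^(2)=0; μ^(3)=-14

((1, 1, 0, 0, 0); (1, 1, 1, 1, 1); (0, 0, 1, 1, 1))


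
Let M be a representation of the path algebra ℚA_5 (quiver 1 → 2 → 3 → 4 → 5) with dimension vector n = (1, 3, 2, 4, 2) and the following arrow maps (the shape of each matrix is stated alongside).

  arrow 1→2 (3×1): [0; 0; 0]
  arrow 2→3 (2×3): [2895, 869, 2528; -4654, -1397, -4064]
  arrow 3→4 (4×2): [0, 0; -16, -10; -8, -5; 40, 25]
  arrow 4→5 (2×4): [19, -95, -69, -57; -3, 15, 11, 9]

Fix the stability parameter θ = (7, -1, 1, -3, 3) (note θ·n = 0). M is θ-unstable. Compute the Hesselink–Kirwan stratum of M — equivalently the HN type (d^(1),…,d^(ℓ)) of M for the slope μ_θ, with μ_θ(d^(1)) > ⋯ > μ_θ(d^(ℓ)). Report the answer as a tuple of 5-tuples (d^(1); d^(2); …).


Barcode: M ≅ I[1,1], I[2,2], I[2,3], I[2,5], I[4,4]^2, I[4,5]. HN layers by μ_θ (5 steps, strictly decreasing):
  μ^(1)=7; μ^(2)=3; μ^(3)=1; μ^(4)=-1; μ^(5)=-3

((1, 0, 0, 0, 0); (0, 0, 0, 0, 2); (0, 0, 1, 0, 0); (0, 3, 1, 1, 0); (0, 0, 0, 3, 0))


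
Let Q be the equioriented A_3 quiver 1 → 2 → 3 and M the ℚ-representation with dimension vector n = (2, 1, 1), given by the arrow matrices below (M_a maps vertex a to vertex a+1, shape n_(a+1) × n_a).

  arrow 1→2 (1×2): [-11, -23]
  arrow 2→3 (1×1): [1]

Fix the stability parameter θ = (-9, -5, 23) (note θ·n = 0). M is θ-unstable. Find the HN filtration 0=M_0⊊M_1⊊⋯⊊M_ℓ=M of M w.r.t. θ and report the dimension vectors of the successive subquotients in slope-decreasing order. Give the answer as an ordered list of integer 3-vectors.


Interval decomposition of M: I[1,1], I[1,3].
HN type (ℓ=3): μ^(1)=23; μ^(2)=-5; μ^(3)=-9

((0, 0, 1); (0, 1, 0); (2, 0, 0))


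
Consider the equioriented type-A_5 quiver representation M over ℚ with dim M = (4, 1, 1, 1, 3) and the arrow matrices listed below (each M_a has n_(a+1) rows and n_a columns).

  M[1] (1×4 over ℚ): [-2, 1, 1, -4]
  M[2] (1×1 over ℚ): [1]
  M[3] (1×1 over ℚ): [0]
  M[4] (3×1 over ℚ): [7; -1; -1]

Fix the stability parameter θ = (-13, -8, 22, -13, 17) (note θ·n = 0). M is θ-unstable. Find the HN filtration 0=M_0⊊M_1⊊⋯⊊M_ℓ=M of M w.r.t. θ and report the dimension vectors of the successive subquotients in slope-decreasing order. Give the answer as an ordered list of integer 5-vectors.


Barcode: M ≅ I[1,1]^3, I[1,3], I[4,5], I[5,5]^2. HN layers by μ_θ (4 steps, strictly decreasing):
  μ^(1)=22; μ^(2)=17; μ^(3)=-8; μ^(4)=-13

((0, 0, 1, 0, 0); (0, 0, 0, 0, 3); (0, 1, 0, 0, 0); (4, 0, 0, 1, 0))


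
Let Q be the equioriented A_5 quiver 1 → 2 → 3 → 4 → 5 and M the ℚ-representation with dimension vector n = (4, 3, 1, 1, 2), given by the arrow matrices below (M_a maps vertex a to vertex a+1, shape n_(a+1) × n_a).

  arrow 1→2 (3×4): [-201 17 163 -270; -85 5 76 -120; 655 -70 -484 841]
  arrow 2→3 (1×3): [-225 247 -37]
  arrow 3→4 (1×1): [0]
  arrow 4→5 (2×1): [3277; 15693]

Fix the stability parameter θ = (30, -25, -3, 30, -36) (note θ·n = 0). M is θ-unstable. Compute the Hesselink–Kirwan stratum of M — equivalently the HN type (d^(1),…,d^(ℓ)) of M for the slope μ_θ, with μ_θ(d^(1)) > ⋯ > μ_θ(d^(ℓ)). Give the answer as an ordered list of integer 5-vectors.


Interval decomposition of M: I[1,1], I[1,2]^2, I[1,3], I[4,5], I[5,5].
HN type (ℓ=5): μ^(1)=30; μ^(2)=5/2; μ^(3)=2/3; μ^(4)=-3; μ^(5)=-36

((1, 0, 0, 0, 0); (2, 2, 0, 0, 0); (1, 1, 1, 0, 0); (0, 0, 0, 1, 1); (0, 0, 0, 0, 1))


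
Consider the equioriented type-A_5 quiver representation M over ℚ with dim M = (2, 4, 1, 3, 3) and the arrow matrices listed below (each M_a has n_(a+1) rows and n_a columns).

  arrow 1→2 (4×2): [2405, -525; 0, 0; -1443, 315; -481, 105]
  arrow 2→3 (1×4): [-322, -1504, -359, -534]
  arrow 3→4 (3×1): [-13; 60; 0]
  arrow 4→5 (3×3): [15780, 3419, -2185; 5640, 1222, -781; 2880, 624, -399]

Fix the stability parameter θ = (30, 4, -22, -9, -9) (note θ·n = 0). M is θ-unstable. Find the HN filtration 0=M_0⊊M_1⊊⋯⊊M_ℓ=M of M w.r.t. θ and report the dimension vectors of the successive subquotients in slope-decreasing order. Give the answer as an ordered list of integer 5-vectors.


Interval decomposition of M: I[1,1], I[1,4], I[2,2]^3, I[4,5]^2, I[5,5].
HN type (ℓ=4): μ^(1)=30; μ^(2)=4; μ^(3)=3/4; μ^(4)=-9

((1, 0, 0, 0, 0); (0, 3, 0, 0, 0); (1, 1, 1, 1, 0); (0, 0, 0, 2, 3))


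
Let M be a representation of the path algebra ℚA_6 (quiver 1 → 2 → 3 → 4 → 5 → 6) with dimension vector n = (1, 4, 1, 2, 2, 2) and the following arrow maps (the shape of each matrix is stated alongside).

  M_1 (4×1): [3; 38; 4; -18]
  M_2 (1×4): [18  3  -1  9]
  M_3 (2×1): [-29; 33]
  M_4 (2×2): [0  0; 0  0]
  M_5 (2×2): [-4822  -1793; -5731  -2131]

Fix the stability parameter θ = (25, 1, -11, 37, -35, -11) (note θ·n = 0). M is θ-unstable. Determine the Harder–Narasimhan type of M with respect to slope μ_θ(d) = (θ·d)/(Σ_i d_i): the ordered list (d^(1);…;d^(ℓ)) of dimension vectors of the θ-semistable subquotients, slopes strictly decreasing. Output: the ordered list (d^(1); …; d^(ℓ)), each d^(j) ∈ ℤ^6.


Barcode: M ≅ I[1,4], I[2,2]^3, I[4,4], I[5,6]^2. HN layers by μ_θ (5 steps, strictly decreasing):
  μ^(1)=37; μ^(2)=5; μ^(3)=1; μ^(4)=-11; μ^(5)=-35

((0, 0, 0, 2, 0, 0); (1, 1, 1, 0, 0, 0); (0, 3, 0, 0, 0, 0); (0, 0, 0, 0, 0, 2); (0, 0, 0, 0, 2, 0))


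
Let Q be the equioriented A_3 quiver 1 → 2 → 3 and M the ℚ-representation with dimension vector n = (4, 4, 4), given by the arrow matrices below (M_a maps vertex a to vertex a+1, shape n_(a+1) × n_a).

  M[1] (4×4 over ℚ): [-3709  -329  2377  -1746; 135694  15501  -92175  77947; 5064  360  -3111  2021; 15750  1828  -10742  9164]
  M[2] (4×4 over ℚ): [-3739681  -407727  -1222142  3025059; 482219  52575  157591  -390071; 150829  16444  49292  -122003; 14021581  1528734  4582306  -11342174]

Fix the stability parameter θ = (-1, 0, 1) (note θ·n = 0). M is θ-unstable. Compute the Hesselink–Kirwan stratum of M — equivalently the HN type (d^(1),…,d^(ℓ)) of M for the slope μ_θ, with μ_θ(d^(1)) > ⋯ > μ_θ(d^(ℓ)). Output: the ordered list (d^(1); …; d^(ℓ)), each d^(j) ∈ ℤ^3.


Barcode: M ≅ I[1,1], I[1,3]^3, I[2,3]. HN layers by μ_θ (3 steps, strictly decreasing):
  μ^(1)=1; μ^(2)=0; μ^(3)=-1

((0, 0, 4); (0, 4, 0); (4, 0, 0))


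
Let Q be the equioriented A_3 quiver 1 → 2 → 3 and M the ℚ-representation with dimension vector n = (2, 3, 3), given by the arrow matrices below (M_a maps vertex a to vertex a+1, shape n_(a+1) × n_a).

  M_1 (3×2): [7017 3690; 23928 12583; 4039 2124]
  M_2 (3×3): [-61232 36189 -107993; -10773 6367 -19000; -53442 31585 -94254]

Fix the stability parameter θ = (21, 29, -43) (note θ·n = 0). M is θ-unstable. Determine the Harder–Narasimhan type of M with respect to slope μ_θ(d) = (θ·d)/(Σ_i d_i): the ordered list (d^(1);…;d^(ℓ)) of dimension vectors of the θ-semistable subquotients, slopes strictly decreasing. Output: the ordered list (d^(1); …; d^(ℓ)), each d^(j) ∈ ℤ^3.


Barcode: M ≅ I[1,3]^2, I[2,3]. HN layers by μ_θ (2 steps, strictly decreasing):
  μ^(1)=7/3; μ^(2)=-7

((2, 2, 2); (0, 1, 1))


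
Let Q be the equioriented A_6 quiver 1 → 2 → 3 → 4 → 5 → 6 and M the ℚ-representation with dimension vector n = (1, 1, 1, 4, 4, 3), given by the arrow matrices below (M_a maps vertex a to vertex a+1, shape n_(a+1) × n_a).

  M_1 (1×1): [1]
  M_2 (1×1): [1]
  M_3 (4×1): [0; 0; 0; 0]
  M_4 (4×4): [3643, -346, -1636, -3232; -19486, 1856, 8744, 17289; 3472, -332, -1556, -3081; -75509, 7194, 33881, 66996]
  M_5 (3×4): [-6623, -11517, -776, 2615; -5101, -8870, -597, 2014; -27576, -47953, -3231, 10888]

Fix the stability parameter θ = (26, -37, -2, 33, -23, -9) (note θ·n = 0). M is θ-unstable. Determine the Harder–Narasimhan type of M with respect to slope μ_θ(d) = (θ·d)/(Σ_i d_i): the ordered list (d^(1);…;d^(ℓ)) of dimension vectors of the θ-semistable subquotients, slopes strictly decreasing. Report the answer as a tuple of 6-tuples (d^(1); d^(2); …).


Barcode: M ≅ I[1,3], I[4,4], I[4,5], I[4,6]^2, I[5,6]. HN layers by μ_θ (7 steps, strictly decreasing):
  μ^(1)=33; μ^(2)=5; μ^(3)=1/3; μ^(4)=-2; μ^(5)=-11/2; μ^(6)=-9; μ^(7)=-23

((0, 0, 0, 1, 0, 0); (0, 0, 0, 1, 1, 0); (0, 0, 0, 2, 2, 2); (0, 0, 1, 0, 0, 0); (1, 1, 0, 0, 0, 0); (0, 0, 0, 0, 0, 1); (0, 0, 0, 0, 1, 0))


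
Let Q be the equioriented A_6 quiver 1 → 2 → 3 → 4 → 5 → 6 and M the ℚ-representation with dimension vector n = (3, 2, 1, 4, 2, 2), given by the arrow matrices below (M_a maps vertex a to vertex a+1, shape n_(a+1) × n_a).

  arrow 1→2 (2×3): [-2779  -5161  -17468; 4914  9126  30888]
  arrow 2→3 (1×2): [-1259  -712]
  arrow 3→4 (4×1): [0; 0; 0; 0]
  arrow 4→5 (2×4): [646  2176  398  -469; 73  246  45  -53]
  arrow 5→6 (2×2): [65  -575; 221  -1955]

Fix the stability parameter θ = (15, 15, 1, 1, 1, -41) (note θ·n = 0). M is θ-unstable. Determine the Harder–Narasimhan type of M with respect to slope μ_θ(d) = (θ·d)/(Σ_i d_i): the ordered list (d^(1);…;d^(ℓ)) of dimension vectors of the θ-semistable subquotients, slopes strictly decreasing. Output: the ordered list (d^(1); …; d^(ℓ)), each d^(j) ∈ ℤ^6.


Interval decomposition of M: I[1,1]^2, I[1,3], I[2,2], I[4,4]^2, I[4,5], I[4,6], I[6,6].
HN type (ℓ=5): μ^(1)=15; μ^(2)=31/3; μ^(3)=1; μ^(4)=-13; μ^(5)=-41

((2, 1, 0, 0, 0, 0); (1, 1, 1, 0, 0, 0); (0, 0, 0, 3, 1, 0); (0, 0, 0, 1, 1, 1); (0, 0, 0, 0, 0, 1))


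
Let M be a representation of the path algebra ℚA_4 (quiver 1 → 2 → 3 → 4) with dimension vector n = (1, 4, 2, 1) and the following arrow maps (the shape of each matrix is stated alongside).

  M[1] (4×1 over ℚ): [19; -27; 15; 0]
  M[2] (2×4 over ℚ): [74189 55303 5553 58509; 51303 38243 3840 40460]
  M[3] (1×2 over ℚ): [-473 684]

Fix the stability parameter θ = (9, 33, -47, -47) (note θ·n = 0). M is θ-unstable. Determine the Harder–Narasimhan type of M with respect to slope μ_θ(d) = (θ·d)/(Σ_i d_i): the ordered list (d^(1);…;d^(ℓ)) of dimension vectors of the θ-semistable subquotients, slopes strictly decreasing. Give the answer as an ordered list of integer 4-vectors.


Barcode: M ≅ I[1,4], I[2,2]^2, I[2,3]. HN layers by μ_θ (3 steps, strictly decreasing):
  μ^(1)=33; μ^(2)=-7; μ^(3)=-13

((0, 2, 0, 0); (0, 1, 1, 0); (1, 1, 1, 1))


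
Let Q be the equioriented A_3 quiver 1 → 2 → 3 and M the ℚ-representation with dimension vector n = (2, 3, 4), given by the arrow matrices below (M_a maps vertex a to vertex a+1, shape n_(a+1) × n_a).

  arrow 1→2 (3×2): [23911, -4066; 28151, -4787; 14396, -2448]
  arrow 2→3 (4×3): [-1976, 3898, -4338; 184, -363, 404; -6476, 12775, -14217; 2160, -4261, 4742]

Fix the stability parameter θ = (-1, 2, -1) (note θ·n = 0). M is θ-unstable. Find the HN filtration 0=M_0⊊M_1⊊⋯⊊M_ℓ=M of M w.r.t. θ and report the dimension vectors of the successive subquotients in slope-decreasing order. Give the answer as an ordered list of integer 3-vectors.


Barcode: M ≅ I[1,2], I[1,3], I[2,3], I[3,3]^2. HN layers by μ_θ (3 steps, strictly decreasing):
  μ^(1)=2; μ^(2)=1/2; μ^(3)=-1

((0, 1, 0); (0, 2, 2); (2, 0, 2))


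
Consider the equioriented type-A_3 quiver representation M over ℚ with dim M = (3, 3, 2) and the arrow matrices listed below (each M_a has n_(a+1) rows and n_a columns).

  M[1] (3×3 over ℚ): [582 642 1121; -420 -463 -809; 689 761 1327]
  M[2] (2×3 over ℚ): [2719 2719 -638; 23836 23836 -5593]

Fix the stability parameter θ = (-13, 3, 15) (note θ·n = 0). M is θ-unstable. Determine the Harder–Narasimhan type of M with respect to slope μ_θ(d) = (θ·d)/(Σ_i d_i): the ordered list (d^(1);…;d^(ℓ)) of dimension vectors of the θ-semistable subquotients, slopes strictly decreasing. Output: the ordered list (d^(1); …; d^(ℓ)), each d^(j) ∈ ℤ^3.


Via rank(M_{q-1}∘⋯∘M_p): M ≅ I[1,2], I[1,3]^2.
μ_θ-semistable layers: μ^(1)=15; μ^(2)=3; μ^(3)=-13

((0, 0, 2); (0, 3, 0); (3, 0, 0))


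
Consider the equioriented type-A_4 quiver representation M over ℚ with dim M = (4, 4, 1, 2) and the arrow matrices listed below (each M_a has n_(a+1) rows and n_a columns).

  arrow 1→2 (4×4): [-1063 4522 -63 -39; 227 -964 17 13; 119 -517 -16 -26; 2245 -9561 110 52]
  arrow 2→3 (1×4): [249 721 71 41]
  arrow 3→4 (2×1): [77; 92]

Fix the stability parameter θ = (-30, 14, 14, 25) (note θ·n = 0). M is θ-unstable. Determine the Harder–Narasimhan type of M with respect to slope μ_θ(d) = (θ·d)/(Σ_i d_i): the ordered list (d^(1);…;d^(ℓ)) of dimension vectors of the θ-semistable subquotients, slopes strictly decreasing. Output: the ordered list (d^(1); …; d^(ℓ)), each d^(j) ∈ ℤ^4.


Via rank(M_{q-1}∘⋯∘M_p): M ≅ I[1,1]^2, I[1,2], I[1,4], I[2,2]^2, I[4,4].
μ_θ-semistable layers: μ^(1)=25; μ^(2)=14; μ^(3)=-30

((0, 0, 0, 2); (0, 4, 1, 0); (4, 0, 0, 0))


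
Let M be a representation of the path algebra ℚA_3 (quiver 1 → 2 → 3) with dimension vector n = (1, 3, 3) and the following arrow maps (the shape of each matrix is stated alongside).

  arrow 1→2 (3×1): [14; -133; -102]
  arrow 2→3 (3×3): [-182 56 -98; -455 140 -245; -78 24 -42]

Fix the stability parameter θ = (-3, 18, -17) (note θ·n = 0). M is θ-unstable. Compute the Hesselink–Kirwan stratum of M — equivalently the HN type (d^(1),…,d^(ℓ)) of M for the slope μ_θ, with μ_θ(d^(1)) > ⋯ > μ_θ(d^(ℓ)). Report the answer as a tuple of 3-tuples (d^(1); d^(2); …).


Barcode: M ≅ I[1,2], I[2,2], I[2,3], I[3,3]^2. HN layers by μ_θ (4 steps, strictly decreasing):
  μ^(1)=18; μ^(2)=1/2; μ^(3)=-3; μ^(4)=-17

((0, 2, 0); (0, 1, 1); (1, 0, 0); (0, 0, 2))


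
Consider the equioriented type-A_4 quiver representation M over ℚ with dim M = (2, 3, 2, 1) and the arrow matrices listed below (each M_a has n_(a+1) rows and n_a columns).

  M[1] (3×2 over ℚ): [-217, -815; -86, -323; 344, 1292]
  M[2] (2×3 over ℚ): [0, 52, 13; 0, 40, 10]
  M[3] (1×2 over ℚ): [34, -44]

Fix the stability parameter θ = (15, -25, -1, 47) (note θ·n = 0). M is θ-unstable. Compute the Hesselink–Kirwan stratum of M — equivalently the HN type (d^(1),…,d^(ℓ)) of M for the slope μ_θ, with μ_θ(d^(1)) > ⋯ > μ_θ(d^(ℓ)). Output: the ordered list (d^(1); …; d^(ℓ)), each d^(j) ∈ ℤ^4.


Interval decomposition of M: I[1,2]^2, I[2,4], I[3,3].
HN type (ℓ=4): μ^(1)=47; μ^(2)=-1; μ^(3)=-5; μ^(4)=-25

((0, 0, 0, 1); (0, 0, 2, 0); (2, 2, 0, 0); (0, 1, 0, 0))


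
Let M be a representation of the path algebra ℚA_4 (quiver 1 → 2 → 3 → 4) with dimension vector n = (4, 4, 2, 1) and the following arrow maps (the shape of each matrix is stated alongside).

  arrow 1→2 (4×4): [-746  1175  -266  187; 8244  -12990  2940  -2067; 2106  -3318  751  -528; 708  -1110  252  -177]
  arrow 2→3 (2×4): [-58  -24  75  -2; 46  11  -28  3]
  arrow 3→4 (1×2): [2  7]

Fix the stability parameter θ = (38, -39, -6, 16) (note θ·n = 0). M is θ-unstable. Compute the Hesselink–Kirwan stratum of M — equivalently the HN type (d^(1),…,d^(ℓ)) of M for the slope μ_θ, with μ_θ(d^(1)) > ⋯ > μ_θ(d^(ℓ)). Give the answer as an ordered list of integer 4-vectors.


Via rank(M_{q-1}∘⋯∘M_p): M ≅ I[1,1], I[1,2], I[1,3], I[1,4], I[2,2].
μ_θ-semistable layers: μ^(1)=38; μ^(2)=16; μ^(3)=-1/2; μ^(4)=-7/3; μ^(5)=-39

((1, 0, 0, 0); (0, 0, 0, 1); (1, 1, 0, 0); (2, 2, 2, 0); (0, 1, 0, 0))


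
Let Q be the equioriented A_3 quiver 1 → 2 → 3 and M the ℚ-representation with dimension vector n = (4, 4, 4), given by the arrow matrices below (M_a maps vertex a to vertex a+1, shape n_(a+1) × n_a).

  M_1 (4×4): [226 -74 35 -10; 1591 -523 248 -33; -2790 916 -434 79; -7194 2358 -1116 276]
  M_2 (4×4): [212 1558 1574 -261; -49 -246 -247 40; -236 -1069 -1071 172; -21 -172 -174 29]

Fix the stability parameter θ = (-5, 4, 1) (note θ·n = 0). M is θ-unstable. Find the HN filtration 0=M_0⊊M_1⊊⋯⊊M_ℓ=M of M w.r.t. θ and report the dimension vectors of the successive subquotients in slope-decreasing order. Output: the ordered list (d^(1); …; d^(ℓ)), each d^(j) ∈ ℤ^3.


Barcode: M ≅ I[1,1], I[1,3]^3, I[2,3]. HN layers by μ_θ (2 steps, strictly decreasing):
  μ^(1)=5/2; μ^(2)=-5

((0, 4, 4); (4, 0, 0))


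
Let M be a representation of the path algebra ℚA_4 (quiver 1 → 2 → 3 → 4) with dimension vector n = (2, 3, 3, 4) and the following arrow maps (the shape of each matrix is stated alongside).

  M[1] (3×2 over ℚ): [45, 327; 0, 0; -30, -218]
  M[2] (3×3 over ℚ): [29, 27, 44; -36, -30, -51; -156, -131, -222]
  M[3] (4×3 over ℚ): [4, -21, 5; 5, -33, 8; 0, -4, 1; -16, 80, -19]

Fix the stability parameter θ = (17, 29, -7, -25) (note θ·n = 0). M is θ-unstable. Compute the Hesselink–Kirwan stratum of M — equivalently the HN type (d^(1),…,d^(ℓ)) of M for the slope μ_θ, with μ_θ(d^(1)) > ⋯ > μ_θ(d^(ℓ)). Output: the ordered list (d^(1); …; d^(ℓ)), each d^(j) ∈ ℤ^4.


Via rank(M_{q-1}∘⋯∘M_p): M ≅ I[1,1], I[1,4], I[2,4]^2, I[4,4].
μ_θ-semistable layers: μ^(1)=17; μ^(2)=7/2; μ^(3)=-1; μ^(4)=-25

((1, 0, 0, 0); (1, 1, 1, 1); (0, 2, 2, 2); (0, 0, 0, 1))


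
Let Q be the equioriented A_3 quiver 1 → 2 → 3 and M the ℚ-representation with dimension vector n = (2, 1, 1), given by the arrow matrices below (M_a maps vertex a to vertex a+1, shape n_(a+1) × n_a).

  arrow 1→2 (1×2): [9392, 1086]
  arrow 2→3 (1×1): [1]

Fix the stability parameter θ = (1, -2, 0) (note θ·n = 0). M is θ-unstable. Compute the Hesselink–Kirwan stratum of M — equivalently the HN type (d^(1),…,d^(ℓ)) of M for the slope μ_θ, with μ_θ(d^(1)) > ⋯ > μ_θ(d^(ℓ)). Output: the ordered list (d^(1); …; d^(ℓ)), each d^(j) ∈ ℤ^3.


Barcode: M ≅ I[1,1], I[1,3]. HN layers by μ_θ (3 steps, strictly decreasing):
  μ^(1)=1; μ^(2)=0; μ^(3)=-1/2

((1, 0, 0); (0, 0, 1); (1, 1, 0))


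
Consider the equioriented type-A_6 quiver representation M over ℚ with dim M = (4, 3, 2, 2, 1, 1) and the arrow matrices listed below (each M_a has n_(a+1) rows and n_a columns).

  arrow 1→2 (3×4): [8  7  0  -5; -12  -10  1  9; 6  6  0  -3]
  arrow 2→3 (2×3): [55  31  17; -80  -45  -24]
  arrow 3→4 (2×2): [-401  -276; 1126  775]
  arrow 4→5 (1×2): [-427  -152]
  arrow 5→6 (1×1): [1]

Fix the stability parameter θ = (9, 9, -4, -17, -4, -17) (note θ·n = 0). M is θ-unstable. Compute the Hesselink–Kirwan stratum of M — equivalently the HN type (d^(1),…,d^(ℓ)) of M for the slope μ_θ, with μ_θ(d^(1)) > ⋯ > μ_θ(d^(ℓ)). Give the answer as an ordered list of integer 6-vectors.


Via rank(M_{q-1}∘⋯∘M_p): M ≅ I[1,1], I[1,2], I[1,4], I[1,6].
μ_θ-semistable layers: μ^(1)=9; μ^(2)=-3/4; μ^(3)=-4

((2, 1, 0, 0, 0, 0); (1, 1, 1, 1, 0, 0); (1, 1, 1, 1, 1, 1))


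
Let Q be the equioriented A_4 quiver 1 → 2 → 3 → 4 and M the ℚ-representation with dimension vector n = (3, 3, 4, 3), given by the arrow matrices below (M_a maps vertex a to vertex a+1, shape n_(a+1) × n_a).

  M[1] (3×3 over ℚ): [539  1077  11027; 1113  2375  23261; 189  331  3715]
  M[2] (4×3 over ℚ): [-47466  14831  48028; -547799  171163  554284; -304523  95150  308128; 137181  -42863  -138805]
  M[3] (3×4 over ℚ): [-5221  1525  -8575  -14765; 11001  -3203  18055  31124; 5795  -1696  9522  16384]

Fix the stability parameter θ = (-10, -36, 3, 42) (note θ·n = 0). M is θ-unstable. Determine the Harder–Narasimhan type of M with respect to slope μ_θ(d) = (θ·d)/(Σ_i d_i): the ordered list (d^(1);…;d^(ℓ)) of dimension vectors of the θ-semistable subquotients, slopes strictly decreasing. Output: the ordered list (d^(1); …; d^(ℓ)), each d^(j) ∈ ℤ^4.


Via rank(M_{q-1}∘⋯∘M_p): M ≅ I[1,1], I[1,4]^2, I[2,4], I[3,3].
μ_θ-semistable layers: μ^(1)=42; μ^(2)=3; μ^(3)=-10; μ^(4)=-23; μ^(5)=-36

((0, 0, 0, 3); (0, 0, 4, 0); (1, 0, 0, 0); (2, 2, 0, 0); (0, 1, 0, 0))


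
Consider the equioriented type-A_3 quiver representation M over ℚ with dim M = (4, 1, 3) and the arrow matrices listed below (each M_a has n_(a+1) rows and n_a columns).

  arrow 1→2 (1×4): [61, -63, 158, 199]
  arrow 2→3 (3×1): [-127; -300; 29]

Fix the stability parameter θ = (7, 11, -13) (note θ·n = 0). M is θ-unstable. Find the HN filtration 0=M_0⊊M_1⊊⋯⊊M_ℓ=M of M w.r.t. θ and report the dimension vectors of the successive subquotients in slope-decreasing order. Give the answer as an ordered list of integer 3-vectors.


Via rank(M_{q-1}∘⋯∘M_p): M ≅ I[1,1]^3, I[1,3], I[3,3]^2.
μ_θ-semistable layers: μ^(1)=7; μ^(2)=5/3; μ^(3)=-13

((3, 0, 0); (1, 1, 1); (0, 0, 2))


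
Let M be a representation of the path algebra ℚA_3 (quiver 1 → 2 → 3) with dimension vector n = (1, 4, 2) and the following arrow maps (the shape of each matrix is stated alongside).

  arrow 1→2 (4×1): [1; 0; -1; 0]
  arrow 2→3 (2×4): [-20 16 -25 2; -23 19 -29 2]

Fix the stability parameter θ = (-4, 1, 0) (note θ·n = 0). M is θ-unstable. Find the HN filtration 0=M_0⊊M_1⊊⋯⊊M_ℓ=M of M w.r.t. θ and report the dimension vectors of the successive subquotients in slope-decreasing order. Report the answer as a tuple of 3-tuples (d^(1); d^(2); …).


Interval decomposition of M: I[1,3], I[2,2]^2, I[2,3].
HN type (ℓ=3): μ^(1)=1; μ^(2)=1/2; μ^(3)=-4

((0, 2, 0); (0, 2, 2); (1, 0, 0))


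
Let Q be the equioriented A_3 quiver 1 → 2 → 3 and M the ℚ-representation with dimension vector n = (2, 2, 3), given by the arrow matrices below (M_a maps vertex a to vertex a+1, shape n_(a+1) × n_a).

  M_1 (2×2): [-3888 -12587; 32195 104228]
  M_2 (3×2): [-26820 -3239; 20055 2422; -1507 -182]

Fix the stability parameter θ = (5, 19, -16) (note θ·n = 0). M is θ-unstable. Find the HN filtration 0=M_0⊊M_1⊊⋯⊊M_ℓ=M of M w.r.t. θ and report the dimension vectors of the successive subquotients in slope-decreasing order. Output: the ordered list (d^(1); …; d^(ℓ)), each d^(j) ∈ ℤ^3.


Via rank(M_{q-1}∘⋯∘M_p): M ≅ I[1,3]^2, I[3,3].
μ_θ-semistable layers: μ^(1)=8/3; μ^(2)=-16

((2, 2, 2); (0, 0, 1))


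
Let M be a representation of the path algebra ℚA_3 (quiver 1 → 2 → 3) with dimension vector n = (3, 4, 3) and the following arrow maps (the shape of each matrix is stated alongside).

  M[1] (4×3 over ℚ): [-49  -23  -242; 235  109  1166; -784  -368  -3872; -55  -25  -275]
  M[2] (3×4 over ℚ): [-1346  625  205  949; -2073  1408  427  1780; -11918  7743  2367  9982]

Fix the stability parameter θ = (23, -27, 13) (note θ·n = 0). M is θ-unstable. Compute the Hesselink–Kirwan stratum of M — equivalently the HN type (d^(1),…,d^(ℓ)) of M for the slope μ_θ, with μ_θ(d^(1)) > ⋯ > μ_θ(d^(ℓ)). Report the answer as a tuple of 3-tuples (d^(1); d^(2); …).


Interval decomposition of M: I[1,1], I[1,3]^2, I[2,2], I[2,3].
HN type (ℓ=4): μ^(1)=23; μ^(2)=13; μ^(3)=-2; μ^(4)=-27

((1, 0, 0); (0, 0, 3); (2, 2, 0); (0, 2, 0))


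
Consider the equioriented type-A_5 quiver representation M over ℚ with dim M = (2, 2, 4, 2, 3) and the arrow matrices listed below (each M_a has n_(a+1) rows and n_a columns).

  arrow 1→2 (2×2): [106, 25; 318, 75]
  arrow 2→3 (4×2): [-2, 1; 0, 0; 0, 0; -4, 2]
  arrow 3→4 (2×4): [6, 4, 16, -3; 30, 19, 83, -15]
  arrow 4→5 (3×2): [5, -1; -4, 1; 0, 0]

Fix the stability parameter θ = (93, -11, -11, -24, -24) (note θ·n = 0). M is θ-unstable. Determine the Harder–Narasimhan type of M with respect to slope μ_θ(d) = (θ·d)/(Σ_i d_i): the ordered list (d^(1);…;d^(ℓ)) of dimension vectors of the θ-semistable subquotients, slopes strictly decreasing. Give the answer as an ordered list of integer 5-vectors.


Via rank(M_{q-1}∘⋯∘M_p): M ≅ I[1,1], I[1,3], I[2,2], I[3,3], I[3,5]^2, I[5,5].
μ_θ-semistable layers: μ^(1)=93; μ^(2)=71/3; μ^(3)=-11; μ^(4)=-59/3; μ^(5)=-24

((1, 0, 0, 0, 0); (1, 1, 1, 0, 0); (0, 1, 1, 0, 0); (0, 0, 2, 2, 2); (0, 0, 0, 0, 1))


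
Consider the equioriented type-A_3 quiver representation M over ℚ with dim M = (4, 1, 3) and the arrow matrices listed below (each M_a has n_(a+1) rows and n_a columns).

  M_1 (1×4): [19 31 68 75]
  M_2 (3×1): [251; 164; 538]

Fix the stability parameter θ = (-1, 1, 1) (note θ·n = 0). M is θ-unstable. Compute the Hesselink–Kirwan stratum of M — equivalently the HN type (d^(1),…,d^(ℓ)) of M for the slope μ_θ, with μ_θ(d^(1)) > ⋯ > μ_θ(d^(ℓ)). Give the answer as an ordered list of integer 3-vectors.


Interval decomposition of M: I[1,1]^3, I[1,3], I[3,3]^2.
HN type (ℓ=2): μ^(1)=1; μ^(2)=-1

((0, 1, 3); (4, 0, 0))


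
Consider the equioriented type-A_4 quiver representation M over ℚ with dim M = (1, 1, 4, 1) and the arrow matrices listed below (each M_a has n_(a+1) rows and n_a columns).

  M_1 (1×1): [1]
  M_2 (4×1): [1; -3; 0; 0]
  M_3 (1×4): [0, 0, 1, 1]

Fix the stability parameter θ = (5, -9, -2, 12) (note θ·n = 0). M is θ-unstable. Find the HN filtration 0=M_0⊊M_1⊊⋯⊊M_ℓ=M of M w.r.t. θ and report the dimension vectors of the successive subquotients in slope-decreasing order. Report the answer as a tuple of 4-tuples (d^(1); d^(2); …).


Barcode: M ≅ I[1,3], I[3,3]^2, I[3,4]. HN layers by μ_θ (2 steps, strictly decreasing):
  μ^(1)=12; μ^(2)=-2

((0, 0, 0, 1); (1, 1, 4, 0))


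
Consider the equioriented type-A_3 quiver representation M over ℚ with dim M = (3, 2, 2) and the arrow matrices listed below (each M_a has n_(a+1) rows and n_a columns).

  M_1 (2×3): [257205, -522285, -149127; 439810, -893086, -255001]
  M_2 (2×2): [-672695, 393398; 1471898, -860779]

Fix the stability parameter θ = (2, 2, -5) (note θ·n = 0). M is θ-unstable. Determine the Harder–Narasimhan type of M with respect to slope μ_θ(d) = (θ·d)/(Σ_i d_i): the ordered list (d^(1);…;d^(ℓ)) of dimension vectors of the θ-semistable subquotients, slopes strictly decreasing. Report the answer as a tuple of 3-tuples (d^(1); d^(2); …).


Interval decomposition of M: I[1,1], I[1,3]^2.
HN type (ℓ=2): μ^(1)=2; μ^(2)=-1/3

((1, 0, 0); (2, 2, 2))


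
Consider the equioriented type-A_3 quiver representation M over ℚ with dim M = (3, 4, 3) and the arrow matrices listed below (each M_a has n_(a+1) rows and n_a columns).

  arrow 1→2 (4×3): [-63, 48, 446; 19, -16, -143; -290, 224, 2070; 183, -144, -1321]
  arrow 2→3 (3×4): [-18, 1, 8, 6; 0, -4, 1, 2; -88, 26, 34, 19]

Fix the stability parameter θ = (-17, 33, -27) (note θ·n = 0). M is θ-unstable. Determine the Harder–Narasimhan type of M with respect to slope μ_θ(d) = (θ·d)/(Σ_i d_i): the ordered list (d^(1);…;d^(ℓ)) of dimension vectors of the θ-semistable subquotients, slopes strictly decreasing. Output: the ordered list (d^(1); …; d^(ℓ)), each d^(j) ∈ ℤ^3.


Barcode: M ≅ I[1,1], I[1,2], I[1,3], I[2,3]^2. HN layers by μ_θ (3 steps, strictly decreasing):
  μ^(1)=33; μ^(2)=3; μ^(3)=-17

((0, 1, 0); (0, 3, 3); (3, 0, 0))


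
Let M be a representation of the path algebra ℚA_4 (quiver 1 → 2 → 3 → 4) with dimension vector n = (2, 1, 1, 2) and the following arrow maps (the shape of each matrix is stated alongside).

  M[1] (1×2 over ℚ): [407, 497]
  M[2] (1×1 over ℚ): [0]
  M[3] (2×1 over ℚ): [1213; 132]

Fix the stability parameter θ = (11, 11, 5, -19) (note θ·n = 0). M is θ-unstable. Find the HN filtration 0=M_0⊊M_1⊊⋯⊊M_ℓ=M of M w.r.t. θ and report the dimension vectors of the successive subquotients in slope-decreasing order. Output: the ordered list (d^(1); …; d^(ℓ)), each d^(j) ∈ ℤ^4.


Via rank(M_{q-1}∘⋯∘M_p): M ≅ I[1,1], I[1,2], I[3,4], I[4,4].
μ_θ-semistable layers: μ^(1)=11; μ^(2)=-7; μ^(3)=-19

((2, 1, 0, 0); (0, 0, 1, 1); (0, 0, 0, 1))


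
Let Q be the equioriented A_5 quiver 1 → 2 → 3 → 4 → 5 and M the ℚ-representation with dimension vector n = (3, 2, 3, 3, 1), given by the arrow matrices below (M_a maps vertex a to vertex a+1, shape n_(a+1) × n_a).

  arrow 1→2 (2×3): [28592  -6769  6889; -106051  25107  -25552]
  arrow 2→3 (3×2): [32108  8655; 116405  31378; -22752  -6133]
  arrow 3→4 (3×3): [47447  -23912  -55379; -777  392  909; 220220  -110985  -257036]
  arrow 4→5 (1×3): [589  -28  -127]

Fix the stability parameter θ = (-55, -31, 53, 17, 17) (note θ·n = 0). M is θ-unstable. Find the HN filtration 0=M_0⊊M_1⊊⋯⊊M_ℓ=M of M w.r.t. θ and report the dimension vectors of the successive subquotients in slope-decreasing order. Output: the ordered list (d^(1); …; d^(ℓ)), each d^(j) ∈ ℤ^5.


Via rank(M_{q-1}∘⋯∘M_p): M ≅ I[1,1], I[1,3], I[1,5], I[3,4], I[4,4].
μ_θ-semistable layers: μ^(1)=53; μ^(2)=35; μ^(3)=29; μ^(4)=17; μ^(5)=-31; μ^(6)=-55

((0, 0, 1, 0, 0); (0, 0, 1, 1, 0); (0, 0, 1, 1, 1); (0, 0, 0, 1, 0); (0, 2, 0, 0, 0); (3, 0, 0, 0, 0))


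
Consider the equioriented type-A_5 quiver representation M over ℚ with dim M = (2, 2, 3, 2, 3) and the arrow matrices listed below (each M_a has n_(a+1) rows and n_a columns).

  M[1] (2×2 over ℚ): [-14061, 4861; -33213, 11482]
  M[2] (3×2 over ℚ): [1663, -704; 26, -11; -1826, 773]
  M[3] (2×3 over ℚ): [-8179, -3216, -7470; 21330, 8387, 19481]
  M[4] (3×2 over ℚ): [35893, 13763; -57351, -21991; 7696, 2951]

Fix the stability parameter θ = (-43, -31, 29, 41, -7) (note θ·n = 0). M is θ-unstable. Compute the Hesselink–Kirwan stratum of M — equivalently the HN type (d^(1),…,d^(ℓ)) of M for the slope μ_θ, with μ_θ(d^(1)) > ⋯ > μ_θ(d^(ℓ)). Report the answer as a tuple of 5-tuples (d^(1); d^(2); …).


Interval decomposition of M: I[1,3], I[1,5], I[3,5], I[5,5].
HN type (ℓ=5): μ^(1)=29; μ^(2)=21; μ^(3)=-7; μ^(4)=-31; μ^(5)=-43

((0, 0, 1, 0, 0); (0, 0, 2, 2, 2); (0, 0, 0, 0, 1); (0, 2, 0, 0, 0); (2, 0, 0, 0, 0))


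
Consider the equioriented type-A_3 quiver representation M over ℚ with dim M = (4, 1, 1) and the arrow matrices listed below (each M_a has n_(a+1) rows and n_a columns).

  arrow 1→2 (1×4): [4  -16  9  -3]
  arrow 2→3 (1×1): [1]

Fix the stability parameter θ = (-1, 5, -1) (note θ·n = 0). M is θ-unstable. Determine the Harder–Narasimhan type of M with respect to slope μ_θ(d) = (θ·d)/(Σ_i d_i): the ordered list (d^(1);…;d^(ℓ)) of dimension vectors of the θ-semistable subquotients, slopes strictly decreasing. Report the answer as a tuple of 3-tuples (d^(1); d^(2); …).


Interval decomposition of M: I[1,1]^3, I[1,3].
HN type (ℓ=2): μ^(1)=2; μ^(2)=-1

((0, 1, 1); (4, 0, 0))


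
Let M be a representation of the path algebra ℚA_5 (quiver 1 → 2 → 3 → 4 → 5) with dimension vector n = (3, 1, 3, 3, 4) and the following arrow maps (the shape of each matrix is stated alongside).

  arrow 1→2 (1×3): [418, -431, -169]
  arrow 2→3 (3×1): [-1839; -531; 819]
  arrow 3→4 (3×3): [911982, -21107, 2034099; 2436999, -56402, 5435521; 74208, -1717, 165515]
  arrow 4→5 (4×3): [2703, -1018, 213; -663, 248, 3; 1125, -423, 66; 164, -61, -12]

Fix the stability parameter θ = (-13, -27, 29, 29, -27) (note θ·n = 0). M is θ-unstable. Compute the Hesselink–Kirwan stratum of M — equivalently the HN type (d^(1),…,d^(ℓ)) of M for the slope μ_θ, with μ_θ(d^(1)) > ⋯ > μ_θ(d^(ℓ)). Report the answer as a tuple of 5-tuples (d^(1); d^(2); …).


Barcode: M ≅ I[1,1]^2, I[1,3], I[3,5]^2, I[4,5], I[5,5]. HN layers by μ_θ (6 steps, strictly decreasing):
  μ^(1)=29; μ^(2)=31/3; μ^(3)=1; μ^(4)=-13; μ^(5)=-20; μ^(6)=-27

((0, 0, 1, 0, 0); (0, 0, 2, 2, 2); (0, 0, 0, 1, 1); (2, 0, 0, 0, 0); (1, 1, 0, 0, 0); (0, 0, 0, 0, 1))


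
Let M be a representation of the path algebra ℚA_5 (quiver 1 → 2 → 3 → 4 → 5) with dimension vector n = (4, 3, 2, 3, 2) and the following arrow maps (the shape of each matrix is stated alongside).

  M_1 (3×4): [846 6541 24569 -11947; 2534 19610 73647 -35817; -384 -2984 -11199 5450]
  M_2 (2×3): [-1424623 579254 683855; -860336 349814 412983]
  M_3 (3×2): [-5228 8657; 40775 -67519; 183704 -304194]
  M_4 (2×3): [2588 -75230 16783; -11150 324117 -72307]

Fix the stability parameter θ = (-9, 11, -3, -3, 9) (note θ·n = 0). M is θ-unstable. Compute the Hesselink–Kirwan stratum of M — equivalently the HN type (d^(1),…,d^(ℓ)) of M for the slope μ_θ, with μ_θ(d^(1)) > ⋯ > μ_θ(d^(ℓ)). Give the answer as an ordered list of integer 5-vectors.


Via rank(M_{q-1}∘⋯∘M_p): M ≅ I[1,1], I[1,2], I[1,5]^2, I[4,4].
μ_θ-semistable layers: μ^(1)=11; μ^(2)=9; μ^(3)=5/3; μ^(4)=-3; μ^(5)=-9

((0, 1, 0, 0, 0); (0, 0, 0, 0, 2); (0, 2, 2, 2, 0); (0, 0, 0, 1, 0); (4, 0, 0, 0, 0))


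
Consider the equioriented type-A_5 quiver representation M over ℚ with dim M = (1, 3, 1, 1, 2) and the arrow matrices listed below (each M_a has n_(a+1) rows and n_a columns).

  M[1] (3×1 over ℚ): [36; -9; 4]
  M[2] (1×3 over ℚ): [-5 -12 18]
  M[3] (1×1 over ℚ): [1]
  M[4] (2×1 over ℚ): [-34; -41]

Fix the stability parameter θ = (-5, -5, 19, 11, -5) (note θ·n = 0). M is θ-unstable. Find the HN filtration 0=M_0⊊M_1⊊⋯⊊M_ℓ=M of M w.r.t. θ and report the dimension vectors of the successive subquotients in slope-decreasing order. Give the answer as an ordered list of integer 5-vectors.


Via rank(M_{q-1}∘⋯∘M_p): M ≅ I[1,2], I[2,2], I[2,5], I[5,5].
μ_θ-semistable layers: μ^(1)=25/3; μ^(2)=-5

((0, 0, 1, 1, 1); (1, 3, 0, 0, 1))


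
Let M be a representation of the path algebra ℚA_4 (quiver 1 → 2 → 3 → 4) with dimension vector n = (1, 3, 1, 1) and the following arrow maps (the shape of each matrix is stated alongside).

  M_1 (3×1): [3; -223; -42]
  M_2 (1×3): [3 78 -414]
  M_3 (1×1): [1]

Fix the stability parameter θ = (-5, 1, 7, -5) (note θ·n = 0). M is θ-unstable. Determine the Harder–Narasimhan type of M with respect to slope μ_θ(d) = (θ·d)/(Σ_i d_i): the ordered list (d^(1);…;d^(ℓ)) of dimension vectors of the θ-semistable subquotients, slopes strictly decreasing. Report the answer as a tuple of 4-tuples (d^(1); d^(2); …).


Interval decomposition of M: I[1,4], I[2,2]^2.
HN type (ℓ=2): μ^(1)=1; μ^(2)=-5

((0, 3, 1, 1); (1, 0, 0, 0))


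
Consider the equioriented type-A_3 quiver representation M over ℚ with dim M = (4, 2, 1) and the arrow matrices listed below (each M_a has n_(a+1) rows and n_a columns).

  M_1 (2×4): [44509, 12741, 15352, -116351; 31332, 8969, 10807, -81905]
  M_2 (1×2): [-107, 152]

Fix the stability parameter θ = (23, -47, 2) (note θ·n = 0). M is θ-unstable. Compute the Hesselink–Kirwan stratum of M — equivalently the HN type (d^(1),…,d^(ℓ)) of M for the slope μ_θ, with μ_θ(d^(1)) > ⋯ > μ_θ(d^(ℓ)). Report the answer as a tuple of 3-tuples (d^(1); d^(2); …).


Via rank(M_{q-1}∘⋯∘M_p): M ≅ I[1,1]^2, I[1,2], I[1,3].
μ_θ-semistable layers: μ^(1)=23; μ^(2)=2; μ^(3)=-12

((2, 0, 0); (0, 0, 1); (2, 2, 0))


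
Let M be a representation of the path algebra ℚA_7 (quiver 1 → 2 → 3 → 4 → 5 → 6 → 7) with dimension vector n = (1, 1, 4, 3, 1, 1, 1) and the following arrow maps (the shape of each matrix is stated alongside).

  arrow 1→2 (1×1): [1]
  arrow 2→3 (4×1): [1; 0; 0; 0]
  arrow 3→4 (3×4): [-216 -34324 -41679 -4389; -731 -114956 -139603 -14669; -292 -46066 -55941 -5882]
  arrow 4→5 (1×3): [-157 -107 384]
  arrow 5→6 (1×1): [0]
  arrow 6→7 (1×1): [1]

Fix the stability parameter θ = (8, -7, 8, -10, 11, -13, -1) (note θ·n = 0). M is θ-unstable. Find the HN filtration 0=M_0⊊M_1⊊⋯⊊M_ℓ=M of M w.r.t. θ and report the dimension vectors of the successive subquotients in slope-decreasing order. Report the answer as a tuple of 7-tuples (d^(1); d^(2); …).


Via rank(M_{q-1}∘⋯∘M_p): M ≅ I[1,5], I[3,3], I[3,4]^2, I[6,7].
μ_θ-semistable layers: μ^(1)=11; μ^(2)=8; μ^(3)=-1/4; μ^(4)=-1; μ^(5)=-13

((0, 0, 0, 0, 1, 0, 0); (0, 0, 1, 0, 0, 0, 0); (1, 1, 1, 1, 0, 0, 0); (0, 0, 2, 2, 0, 0, 1); (0, 0, 0, 0, 0, 1, 0))


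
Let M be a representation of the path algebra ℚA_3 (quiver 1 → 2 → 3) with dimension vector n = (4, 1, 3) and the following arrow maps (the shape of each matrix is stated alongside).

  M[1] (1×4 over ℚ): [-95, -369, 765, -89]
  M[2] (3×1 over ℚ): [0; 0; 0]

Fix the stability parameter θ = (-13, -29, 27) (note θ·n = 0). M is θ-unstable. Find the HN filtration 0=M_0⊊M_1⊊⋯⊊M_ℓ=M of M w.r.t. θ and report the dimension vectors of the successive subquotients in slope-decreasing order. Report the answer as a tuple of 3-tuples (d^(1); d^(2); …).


Via rank(M_{q-1}∘⋯∘M_p): M ≅ I[1,1]^3, I[1,2], I[3,3]^3.
μ_θ-semistable layers: μ^(1)=27; μ^(2)=-13; μ^(3)=-21

((0, 0, 3); (3, 0, 0); (1, 1, 0))


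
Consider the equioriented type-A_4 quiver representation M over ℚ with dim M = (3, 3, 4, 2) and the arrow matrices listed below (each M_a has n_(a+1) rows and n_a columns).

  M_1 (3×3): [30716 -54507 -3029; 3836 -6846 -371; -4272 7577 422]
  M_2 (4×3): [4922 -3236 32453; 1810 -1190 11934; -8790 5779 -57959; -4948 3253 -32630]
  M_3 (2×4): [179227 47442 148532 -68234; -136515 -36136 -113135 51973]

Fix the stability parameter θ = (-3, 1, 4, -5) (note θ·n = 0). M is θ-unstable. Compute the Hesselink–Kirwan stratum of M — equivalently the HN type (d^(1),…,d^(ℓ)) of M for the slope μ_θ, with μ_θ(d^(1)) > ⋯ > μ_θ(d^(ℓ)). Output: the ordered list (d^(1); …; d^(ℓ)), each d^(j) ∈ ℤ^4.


Interval decomposition of M: I[1,1], I[1,3], I[1,4], I[2,3], I[3,4].
HN type (ℓ=5): μ^(1)=4; μ^(2)=1; μ^(3)=0; μ^(4)=-1/2; μ^(5)=-3

((0, 0, 2, 0); (0, 2, 0, 0); (0, 1, 1, 1); (0, 0, 1, 1); (3, 0, 0, 0))
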